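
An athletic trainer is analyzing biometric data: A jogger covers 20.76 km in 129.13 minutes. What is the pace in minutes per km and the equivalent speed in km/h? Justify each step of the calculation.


Pace = time / distance = 129.13 min / 20.76 km = 6.2201 min/km
Speed = distance / time_in_hours = 20.76 / 2.1522 hr
Speed = 9.6461 km/h

6.2201 min/km, 9.6461 km/h


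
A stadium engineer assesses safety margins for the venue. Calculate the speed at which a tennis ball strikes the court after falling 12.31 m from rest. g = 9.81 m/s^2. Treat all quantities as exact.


v = sqrt(2 * g * h)
v = sqrt(2 * 9.81 * 12.31)
v = sqrt(241.5222) = 15.541 m/s

15.541 m/s


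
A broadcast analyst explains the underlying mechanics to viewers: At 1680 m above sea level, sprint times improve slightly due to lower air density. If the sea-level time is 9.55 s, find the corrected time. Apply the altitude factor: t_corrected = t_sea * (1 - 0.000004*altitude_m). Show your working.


Correction factor = 1 - 0.000004 * 1680 = 0.99328
t_corrected = t_sea * factor = 9.55 * 0.99328
t_corrected = 9.4858 s

9.4858 s


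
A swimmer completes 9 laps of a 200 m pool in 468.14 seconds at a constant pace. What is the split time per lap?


Split time = total_time / n_laps = 468.14 / 9
Split time = 52.0156 s per lap

52.0156 s


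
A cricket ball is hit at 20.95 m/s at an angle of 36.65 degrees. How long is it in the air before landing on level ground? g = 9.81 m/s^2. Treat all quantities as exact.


T = 2*v*sin(theta)/g
sin(theta) = sin(36.65 deg) = 0.5969
T = 2*20.95*0.5969 / 9.81
T = 25.0112 / 9.81 = 2.5496 s

2.5496 s


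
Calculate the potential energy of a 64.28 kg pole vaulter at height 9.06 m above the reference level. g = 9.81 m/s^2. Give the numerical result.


PE = m * g * h
PE = 64.28 * 9.81 * 9.06
PE = 630.5868 * 9.06 = 5713.1164 J

5713.1164 J


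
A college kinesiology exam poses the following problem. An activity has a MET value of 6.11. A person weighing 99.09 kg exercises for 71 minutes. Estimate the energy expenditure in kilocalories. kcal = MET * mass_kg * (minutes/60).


kcal = MET * mass * time_hr
Convert time: 71 min = 1.1833 hr
kcal = 6.11 * 99.09 * 1.1833
kcal = 716.4372 kcal

716.4372 kcal


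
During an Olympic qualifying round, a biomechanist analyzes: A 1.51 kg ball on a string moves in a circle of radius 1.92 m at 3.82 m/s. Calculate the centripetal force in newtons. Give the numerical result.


Fc = m * v^2 / r
v^2 = 3.82^2 = 14.5924
Fc = 1.51 * 14.5924 / 1.92
Fc = 22.0345 / 1.92 = 11.4763 N

11.4763 N


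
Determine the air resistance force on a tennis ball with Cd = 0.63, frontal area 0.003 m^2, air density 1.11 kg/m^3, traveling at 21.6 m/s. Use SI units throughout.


Fd = 0.5 * Cd * rho * A * v^2
Fd = 0.5 * 0.63 * 1.11 * 0.003 * 21.6^2
v^2 = 466.56
Fd = 0.5 * 0.63 * 1.11 * 0.003 * 466.56 = 0.4894 N

0.4894 N


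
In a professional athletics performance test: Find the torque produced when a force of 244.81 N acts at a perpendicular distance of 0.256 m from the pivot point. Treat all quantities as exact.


tau = F * d
tau = 244.81 * 0.256
tau = 62.6714 N*m

62.6714 N*m


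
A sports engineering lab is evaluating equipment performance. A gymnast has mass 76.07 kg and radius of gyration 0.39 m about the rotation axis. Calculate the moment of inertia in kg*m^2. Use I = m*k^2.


I = m * k^2
I = 76.07 * 0.39^2
I = 76.07 * 0.1521 = 11.5702 kg*m^2

11.5702 kg*m^2


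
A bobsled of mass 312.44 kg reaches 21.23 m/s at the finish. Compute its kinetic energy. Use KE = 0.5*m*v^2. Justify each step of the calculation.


KE = 0.5 * m * v^2
KE = 0.5 * 312.44 * 21.23^2
KE = 0.5 * 312.44 * 450.7129 = 70410.3692 J

70410.3692 J


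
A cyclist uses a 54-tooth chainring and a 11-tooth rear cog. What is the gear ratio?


GR = front_teeth / rear_teeth
GR = 54 / 11
GR = 4.9091

4.9091


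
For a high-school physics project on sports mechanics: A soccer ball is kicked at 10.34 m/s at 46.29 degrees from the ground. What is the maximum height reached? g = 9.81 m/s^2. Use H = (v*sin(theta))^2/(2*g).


H = (v*sin(theta))^2 / (2*g)
vy = v*sin(theta) = 10.34 * sin(46.29 deg) = 7.4742 m/s
H = vy^2 / (2*g) = 55.8642 / (2*9.81)
H = 55.8642 / 19.62 = 2.8473 m

2.8473 m


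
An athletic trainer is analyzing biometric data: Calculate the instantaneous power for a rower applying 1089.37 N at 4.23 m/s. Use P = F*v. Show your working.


P = F * v
P = 1089.37 * 4.23
P = 4608.0351 W

4608.0351 W


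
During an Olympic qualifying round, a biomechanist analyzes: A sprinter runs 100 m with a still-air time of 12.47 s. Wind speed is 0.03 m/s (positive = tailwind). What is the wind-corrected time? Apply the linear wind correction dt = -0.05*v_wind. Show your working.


dt = -0.05 * v_wind = -0.05 * 0.03 = -0.0015 s
t_corrected = t_still + dt = 12.47 + (-0.0015)
t_corrected = 12.4685 s

12.4685 s


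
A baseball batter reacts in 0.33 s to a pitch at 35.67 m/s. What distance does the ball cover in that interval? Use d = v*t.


d = v * t
d = 35.67 * 0.33
d = 11.7711 m

11.7711 m


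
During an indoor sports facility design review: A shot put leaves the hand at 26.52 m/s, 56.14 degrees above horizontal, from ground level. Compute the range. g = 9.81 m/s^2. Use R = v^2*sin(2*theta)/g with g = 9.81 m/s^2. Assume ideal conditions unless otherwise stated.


R = v^2 * sin(2*theta) / g
Convert angle to radians: theta = 56.14 deg = 0.9798 rad
sin(2*theta) = sin(1.9597) = 0.9253
R = 26.52^2 * 0.9253 / 9.81
R = 703.3104 * 0.9253 / 9.81 = 66.3407 m

66.3407 m


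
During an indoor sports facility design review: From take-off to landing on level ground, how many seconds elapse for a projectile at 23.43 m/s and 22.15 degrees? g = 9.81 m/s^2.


T = 2*v*sin(theta)/g
sin(theta) = sin(22.15 deg) = 0.377
T = 2*23.43*0.377 / 9.81
T = 17.6678 / 9.81 = 1.801 s

1.801 s


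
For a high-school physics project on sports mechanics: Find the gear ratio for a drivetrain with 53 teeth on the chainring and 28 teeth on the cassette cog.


GR = front_teeth / rear_teeth
GR = 53 / 28
GR = 1.8929

1.8929


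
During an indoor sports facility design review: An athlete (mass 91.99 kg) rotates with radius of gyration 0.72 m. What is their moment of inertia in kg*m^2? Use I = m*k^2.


I = m * k^2
I = 91.99 * 0.72^2
I = 91.99 * 0.5184 = 47.6876 kg*m^2

47.6876 kg*m^2


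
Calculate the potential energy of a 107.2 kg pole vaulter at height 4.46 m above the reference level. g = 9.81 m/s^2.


PE = m * g * h
PE = 107.2 * 9.81 * 4.46
PE = 1051.632 * 4.46 = 4690.2787 J

4690.2787 J


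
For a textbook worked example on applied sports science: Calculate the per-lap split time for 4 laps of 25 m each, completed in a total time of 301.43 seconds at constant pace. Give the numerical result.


Split time = total_time / n_laps = 301.43 / 4
Split time = 75.3575 s per lap

75.3575 s


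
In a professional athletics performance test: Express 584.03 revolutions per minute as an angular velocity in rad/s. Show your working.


omega = RPM * 2 * pi / 60
omega = 584.03 * 2 * 3.14159 / 60
omega = 3669.5687 / 60 = 61.1595 rad/s

61.1595 rad/s


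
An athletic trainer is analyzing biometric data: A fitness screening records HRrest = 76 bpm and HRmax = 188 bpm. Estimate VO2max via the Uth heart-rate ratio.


VO2max = 15.3 * HRmax / HRrest
VO2max = 15.3 * 188 / 76
VO2max = 2876.4 / 76 = 37.8474 mL/kg/min

37.8474 mL/kg/min


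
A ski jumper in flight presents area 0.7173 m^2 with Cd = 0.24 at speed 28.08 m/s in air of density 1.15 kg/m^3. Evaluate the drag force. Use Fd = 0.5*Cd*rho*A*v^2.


Fd = 0.5 * Cd * rho * A * v^2
Fd = 0.5 * 0.24 * 1.15 * 0.7173 * 28.08^2
v^2 = 788.4864
Fd = 0.5 * 0.24 * 1.15 * 0.7173 * 788.4864 = 78.0502 N

78.0502 N


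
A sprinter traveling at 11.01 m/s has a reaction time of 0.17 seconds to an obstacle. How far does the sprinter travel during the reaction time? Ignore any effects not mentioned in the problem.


d = v * t
d = 11.01 * 0.17
d = 1.8717 m

1.8717 m


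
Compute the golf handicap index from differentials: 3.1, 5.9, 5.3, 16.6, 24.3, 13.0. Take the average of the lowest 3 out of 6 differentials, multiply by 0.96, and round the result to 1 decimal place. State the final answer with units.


All differentials: 3.1, 5.9, 5.3, 16.6, 24.3, 13.0
Sorted: 3.1, 5.3, 5.9, 13.0, 16.6, 24.3
Best 3: 3.1, 5.3, 5.9
Average of best = 14.3 / 3 = 4.7667
Raw index = 4.7667 * 0.96 = 4.576
Handicap index = round(4.576, 1) = 4.6

4.6


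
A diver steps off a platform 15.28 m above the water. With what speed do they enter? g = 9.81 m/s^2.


v = sqrt(2 * g * h)
v = sqrt(2 * 9.81 * 15.28)
v = sqrt(299.7936) = 17.3145 m/s

17.3145 m/s


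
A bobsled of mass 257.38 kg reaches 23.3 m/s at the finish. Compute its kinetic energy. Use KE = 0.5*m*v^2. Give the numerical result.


KE = 0.5 * m * v^2
KE = 0.5 * 257.38 * 23.3^2
KE = 0.5 * 257.38 * 542.89 = 69864.5141 J

69864.5141 J


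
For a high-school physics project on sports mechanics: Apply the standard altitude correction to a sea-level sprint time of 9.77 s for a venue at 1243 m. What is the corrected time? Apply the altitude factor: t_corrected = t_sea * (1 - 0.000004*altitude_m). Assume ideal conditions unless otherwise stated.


Correction factor = 1 - 0.000004 * 1243 = 0.995028
t_corrected = t_sea * factor = 9.77 * 0.995028
t_corrected = 9.7214 s

9.7214 s


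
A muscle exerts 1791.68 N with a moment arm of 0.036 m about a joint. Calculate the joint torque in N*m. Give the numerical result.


tau = F * d
tau = 1791.68 * 0.036
tau = 64.5005 N*m

64.5005 N*m


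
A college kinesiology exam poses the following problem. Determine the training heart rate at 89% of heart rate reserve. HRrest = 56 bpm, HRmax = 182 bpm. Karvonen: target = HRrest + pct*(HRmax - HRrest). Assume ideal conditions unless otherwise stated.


Target = HRrest + pct*(HRmax - HRrest)
Heart rate reserve = HRmax - HRrest = 182 - 56 = 126 bpm
Fraction = 89% = 0.89
Target = 56 + 0.89 * 126
Target = 56 + 112.14 = 168.14 bpm

168.14 bpm


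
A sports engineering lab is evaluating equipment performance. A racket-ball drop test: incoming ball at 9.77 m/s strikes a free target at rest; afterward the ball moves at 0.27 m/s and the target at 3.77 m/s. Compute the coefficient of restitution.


e = (v2_after - v1_after) / (v1_before - v2_before)
Numerator = 3.77 - 0.27 = 3.5
Denominator = 9.77 - 0 = 9.77
e = 3.5 / 9.77 = 0.3582

0.3582


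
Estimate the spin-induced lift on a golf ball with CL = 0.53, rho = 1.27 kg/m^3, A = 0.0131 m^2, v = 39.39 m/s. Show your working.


FM = 0.5 * CL * rho * A * v^2
FM = 0.5 * 0.53 * 1.27 * 0.0131 * 39.39^2
v^2 = 1551.5721
FM = 0.5 * 0.53 * 1.27 * 0.0131 * 1551.5721 = 6.8406 N

6.8406 N


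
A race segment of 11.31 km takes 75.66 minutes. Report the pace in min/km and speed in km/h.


Pace = time / distance = 75.66 min / 11.31 km = 6.6897 min/km
Speed = distance / time_in_hours = 11.31 / 1.261 hr
Speed = 8.9691 km/h

6.6897 min/km, 8.9691 km/h


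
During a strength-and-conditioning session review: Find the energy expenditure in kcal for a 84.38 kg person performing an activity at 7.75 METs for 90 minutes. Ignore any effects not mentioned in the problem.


kcal = MET * mass * time_hr
Convert time: 90 min = 1.5 hr
kcal = 7.75 * 84.38 * 1.5
kcal = 980.9175 kcal

980.9175 kcal


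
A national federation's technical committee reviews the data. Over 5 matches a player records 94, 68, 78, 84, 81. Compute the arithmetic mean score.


Average = sum / n
Sum = 405
Average = 405 / 5 = 81

81


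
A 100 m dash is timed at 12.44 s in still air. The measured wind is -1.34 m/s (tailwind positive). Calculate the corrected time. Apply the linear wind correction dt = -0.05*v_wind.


dt = -0.05 * v_wind = -0.05 * -1.34 = 0.067 s
t_corrected = t_still + dt = 12.44 + (0.067)
t_corrected = 12.507 s

12.507 s


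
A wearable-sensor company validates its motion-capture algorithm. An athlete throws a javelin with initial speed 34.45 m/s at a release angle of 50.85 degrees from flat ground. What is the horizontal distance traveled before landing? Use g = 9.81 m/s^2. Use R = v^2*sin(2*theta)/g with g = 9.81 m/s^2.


R = v^2 * sin(2*theta) / g
Convert angle to radians: theta = 50.85 deg = 0.8875 rad
sin(2*theta) = sin(1.775) = 0.9792
R = 34.45^2 * 0.9792 / 9.81
R = 1186.8025 * 0.9792 / 9.81 = 118.4652 m

118.4652 m


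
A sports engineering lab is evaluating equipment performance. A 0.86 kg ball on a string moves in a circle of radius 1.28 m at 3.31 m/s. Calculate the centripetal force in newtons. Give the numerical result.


Fc = m * v^2 / r
v^2 = 3.31^2 = 10.9561
Fc = 0.86 * 10.9561 / 1.28
Fc = 9.4222 / 1.28 = 7.3611 N

7.3611 N


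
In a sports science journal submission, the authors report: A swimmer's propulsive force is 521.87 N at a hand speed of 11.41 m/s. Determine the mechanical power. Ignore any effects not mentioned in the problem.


P = F * v
P = 521.87 * 11.41
P = 5954.5367 W

5954.5367 W


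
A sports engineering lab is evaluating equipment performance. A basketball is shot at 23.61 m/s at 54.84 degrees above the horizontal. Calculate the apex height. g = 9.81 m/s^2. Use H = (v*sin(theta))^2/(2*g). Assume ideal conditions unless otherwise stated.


H = (v*sin(theta))^2 / (2*g)
vy = v*sin(theta) = 23.61 * sin(54.84 deg) = 19.3023 m/s
H = vy^2 / (2*g) = 372.5783 / (2*9.81)
H = 372.5783 / 19.62 = 18.9897 m

18.9897 m


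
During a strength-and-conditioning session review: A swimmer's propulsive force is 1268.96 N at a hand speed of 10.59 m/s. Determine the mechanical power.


P = F * v
P = 1268.96 * 10.59
P = 13438.2864 W

13438.2864 W


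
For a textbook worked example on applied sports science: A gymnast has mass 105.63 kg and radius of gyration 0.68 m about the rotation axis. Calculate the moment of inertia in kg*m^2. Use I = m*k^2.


I = m * k^2
I = 105.63 * 0.68^2
I = 105.63 * 0.4624 = 48.8433 kg*m^2

48.8433 kg*m^2


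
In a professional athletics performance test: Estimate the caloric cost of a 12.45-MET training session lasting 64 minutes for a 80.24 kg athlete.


kcal = MET * mass * time_hr
Convert time: 64 min = 1.0667 hr
kcal = 12.45 * 80.24 * 1.0667
kcal = 1065.5872 kcal

1065.5872 kcal


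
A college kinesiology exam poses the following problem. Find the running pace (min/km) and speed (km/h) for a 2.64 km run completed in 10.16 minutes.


Pace = time / distance = 10.16 min / 2.64 km = 3.8485 min/km
Speed = distance / time_in_hours = 2.64 / 0.1693 hr
Speed = 15.5906 km/h

3.8485 min/km, 15.5906 km/h


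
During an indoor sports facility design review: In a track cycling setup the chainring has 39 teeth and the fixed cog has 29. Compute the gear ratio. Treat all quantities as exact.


GR = front_teeth / rear_teeth
GR = 39 / 29
GR = 1.3448

1.3448


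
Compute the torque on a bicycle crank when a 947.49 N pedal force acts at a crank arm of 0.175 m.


tau = F * d
tau = 947.49 * 0.175
tau = 165.8107 N*m

165.8107 N*m


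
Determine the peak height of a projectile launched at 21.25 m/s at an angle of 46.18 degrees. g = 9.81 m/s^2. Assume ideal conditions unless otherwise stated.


H = (v*sin(theta))^2 / (2*g)
vy = v*sin(theta) = 21.25 * sin(46.18 deg) = 15.3323 m/s
H = vy^2 / (2*g) = 235.0785 / (2*9.81)
H = 235.0785 / 19.62 = 11.9816 m

11.9816 m


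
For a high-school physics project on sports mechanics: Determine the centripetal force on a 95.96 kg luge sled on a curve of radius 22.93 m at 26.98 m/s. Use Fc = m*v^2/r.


Fc = m * v^2 / r
v^2 = 26.98^2 = 727.9204
Fc = 95.96 * 727.9204 / 22.93
Fc = 69851.2416 / 22.93 = 3046.2818 N

3046.2818 N


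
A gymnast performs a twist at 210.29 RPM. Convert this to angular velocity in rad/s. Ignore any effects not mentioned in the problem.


omega = RPM * 2 * pi / 60
omega = 210.29 * 2 * 3.14159 / 60
omega = 1321.291 / 60 = 22.0215 rad/s

22.0215 rad/s


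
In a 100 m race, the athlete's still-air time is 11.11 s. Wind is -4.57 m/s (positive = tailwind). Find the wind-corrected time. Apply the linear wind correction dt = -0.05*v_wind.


dt = -0.05 * v_wind = -0.05 * -4.57 = 0.2285 s
t_corrected = t_still + dt = 11.11 + (0.2285)
t_corrected = 11.3385 s

11.3385 s


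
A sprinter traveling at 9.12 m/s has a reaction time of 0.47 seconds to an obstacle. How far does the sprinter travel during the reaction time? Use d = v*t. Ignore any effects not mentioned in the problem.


d = v * t
d = 9.12 * 0.47
d = 4.2864 m

4.2864 m


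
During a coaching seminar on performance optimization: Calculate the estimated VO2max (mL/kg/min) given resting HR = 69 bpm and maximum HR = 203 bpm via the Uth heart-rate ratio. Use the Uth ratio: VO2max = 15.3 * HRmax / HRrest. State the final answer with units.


VO2max = 15.3 * HRmax / HRrest
VO2max = 15.3 * 203 / 69
VO2max = 3105.9 / 69 = 45.013 mL/kg/min

45.013 mL/kg/min


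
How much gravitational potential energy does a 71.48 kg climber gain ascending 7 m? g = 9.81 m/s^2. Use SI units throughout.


PE = m * g * h
PE = 71.48 * 9.81 * 7
PE = 701.2188 * 7 = 4908.5316 J

4908.5316 J


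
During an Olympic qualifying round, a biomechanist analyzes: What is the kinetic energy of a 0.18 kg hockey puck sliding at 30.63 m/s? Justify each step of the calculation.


KE = 0.5 * m * v^2
KE = 0.5 * 0.18 * 30.63^2
KE = 0.5 * 0.18 * 938.1969 = 84.4377 J

84.4377 J


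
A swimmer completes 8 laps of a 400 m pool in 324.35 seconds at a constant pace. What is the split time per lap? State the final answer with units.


Split time = total_time / n_laps = 324.35 / 8
Split time = 40.5438 s per lap

40.5438 s


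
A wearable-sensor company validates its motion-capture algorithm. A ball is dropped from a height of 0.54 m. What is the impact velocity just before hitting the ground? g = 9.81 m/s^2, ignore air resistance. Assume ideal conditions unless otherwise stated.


v = sqrt(2 * g * h)
v = sqrt(2 * 9.81 * 0.54)
v = sqrt(10.5948) = 3.255 m/s

3.255 m/s


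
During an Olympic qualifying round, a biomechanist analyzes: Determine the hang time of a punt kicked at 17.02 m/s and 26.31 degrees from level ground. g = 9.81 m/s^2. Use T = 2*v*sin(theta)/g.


T = 2*v*sin(theta)/g
sin(theta) = sin(26.31 deg) = 0.4432
T = 2*17.02*0.4432 / 9.81
T = 15.0875 / 9.81 = 1.538 s

1.538 s


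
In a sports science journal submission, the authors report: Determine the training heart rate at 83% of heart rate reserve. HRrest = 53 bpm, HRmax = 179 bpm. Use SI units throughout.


Target = HRrest + pct*(HRmax - HRrest)
Heart rate reserve = HRmax - HRrest = 179 - 53 = 126 bpm
Fraction = 83% = 0.83
Target = 53 + 0.83 * 126
Target = 53 + 104.58 = 157.58 bpm

157.58 bpm


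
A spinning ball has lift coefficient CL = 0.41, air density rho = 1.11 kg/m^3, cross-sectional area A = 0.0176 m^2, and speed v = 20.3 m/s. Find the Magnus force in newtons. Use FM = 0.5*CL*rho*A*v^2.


FM = 0.5 * CL * rho * A * v^2
FM = 0.5 * 0.41 * 1.11 * 0.0176 * 20.3^2
v^2 = 412.09
FM = 0.5 * 0.41 * 1.11 * 0.0176 * 412.09 = 1.6504 N

1.6504 N


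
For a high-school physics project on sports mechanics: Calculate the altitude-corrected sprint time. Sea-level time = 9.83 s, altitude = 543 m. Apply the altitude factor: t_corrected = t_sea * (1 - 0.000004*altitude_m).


Correction factor = 1 - 0.000004 * 543 = 0.997828
t_corrected = t_sea * factor = 9.83 * 0.997828
t_corrected = 9.8086 s

9.8086 s


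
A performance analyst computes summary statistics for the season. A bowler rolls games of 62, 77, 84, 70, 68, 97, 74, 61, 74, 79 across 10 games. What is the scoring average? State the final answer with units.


Average = sum / n
Sum = 746
Average = 746 / 10 = 74.6

74.6


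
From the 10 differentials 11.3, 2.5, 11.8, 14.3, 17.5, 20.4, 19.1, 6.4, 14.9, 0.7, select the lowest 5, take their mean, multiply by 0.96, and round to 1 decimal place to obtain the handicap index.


All differentials: 11.3, 2.5, 11.8, 14.3, 17.5, 20.4, 19.1, 6.4, 14.9, 0.7
Sorted: 0.7, 2.5, 6.4, 11.3, 11.8, 14.3, 14.9, 17.5, 19.1, 20.4
Best 5: 0.7, 2.5, 6.4, 11.3, 11.8
Average of best = 32.7 / 5 = 6.54
Raw index = 6.54 * 0.96 = 6.2784
Handicap index = round(6.2784, 1) = 6.3

6.3


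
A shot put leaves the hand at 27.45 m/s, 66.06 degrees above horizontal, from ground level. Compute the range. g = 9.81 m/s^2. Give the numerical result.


R = v^2 * sin(2*theta) / g
Convert angle to radians: theta = 66.06 deg = 1.153 rad
sin(2*theta) = sin(2.3059) = 0.7417
R = 27.45^2 * 0.7417 / 9.81
R = 753.5025 * 0.7417 / 9.81 = 56.9729 m

56.9729 m


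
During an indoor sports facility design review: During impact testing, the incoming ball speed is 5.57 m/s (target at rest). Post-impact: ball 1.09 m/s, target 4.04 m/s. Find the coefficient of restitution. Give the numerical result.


e = (v2_after - v1_after) / (v1_before - v2_before)
Numerator = 4.04 - 1.09 = 2.95
Denominator = 5.57 - 0 = 5.57
e = 2.95 / 5.57 = 0.5296

0.5296


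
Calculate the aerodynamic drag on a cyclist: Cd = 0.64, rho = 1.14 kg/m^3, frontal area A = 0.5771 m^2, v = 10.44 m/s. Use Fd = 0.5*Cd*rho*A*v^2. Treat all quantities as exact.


Fd = 0.5 * Cd * rho * A * v^2
Fd = 0.5 * 0.64 * 1.14 * 0.5771 * 10.44^2
v^2 = 108.9936
Fd = 0.5 * 0.64 * 1.14 * 0.5771 * 108.9936 = 22.946 N

22.946 N


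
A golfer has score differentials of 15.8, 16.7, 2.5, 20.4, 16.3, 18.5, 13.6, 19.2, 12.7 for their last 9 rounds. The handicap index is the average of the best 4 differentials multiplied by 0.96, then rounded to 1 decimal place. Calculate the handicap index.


All differentials: 15.8, 16.7, 2.5, 20.4, 16.3, 18.5, 13.6, 19.2, 12.7
Sorted: 2.5, 12.7, 13.6, 15.8, 16.3, 16.7, 18.5, 19.2, 20.4
Best 4: 2.5, 12.7, 13.6, 15.8
Average of best = 44.6 / 4 = 11.15
Raw index = 11.15 * 0.96 = 10.704
Handicap index = round(10.704, 1) = 10.7

10.7


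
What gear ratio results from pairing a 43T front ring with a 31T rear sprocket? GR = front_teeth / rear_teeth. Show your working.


GR = front_teeth / rear_teeth
GR = 43 / 31
GR = 1.3871

1.3871


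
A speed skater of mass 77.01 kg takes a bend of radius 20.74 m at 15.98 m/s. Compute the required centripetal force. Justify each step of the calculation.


Fc = m * v^2 / r
v^2 = 15.98^2 = 255.3604
Fc = 77.01 * 255.3604 / 20.74
Fc = 19665.3044 / 20.74 = 948.1825 N

948.1825 N


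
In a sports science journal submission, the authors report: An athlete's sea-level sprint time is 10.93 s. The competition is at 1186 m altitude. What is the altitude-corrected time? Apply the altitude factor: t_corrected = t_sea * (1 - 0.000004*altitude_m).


Correction factor = 1 - 0.000004 * 1186 = 0.995256
t_corrected = t_sea * factor = 10.93 * 0.995256
t_corrected = 10.8781 s

10.8781 s


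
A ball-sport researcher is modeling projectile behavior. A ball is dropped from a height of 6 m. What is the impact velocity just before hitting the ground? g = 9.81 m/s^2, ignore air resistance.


v = sqrt(2 * g * h)
v = sqrt(2 * 9.81 * 6)
v = sqrt(117.72) = 10.8499 m/s

10.8499 m/s


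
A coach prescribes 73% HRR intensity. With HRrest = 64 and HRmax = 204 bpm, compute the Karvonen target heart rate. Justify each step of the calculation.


Target = HRrest + pct*(HRmax - HRrest)
Heart rate reserve = HRmax - HRrest = 204 - 64 = 140 bpm
Fraction = 73% = 0.73
Target = 64 + 0.73 * 140
Target = 64 + 102.2 = 166.2 bpm

166.2 bpm


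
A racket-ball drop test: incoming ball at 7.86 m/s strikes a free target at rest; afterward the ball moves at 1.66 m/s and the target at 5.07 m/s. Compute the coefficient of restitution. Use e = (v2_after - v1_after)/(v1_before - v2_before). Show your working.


e = (v2_after - v1_after) / (v1_before - v2_before)
Numerator = 5.07 - 1.66 = 3.41
Denominator = 7.86 - 0 = 7.86
e = 3.41 / 7.86 = 0.4338

0.4338


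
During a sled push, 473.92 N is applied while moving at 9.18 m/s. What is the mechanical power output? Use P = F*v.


P = F * v
P = 473.92 * 9.18
P = 4350.5856 W

4350.5856 W


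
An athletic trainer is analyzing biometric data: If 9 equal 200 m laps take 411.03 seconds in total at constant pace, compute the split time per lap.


Split time = total_time / n_laps = 411.03 / 9
Split time = 45.67 s per lap

45.67 s


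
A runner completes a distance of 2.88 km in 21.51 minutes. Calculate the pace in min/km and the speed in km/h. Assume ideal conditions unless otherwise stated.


Pace = time / distance = 21.51 min / 2.88 km = 7.4688 min/km
Speed = distance / time_in_hours = 2.88 / 0.3585 hr
Speed = 8.0335 km/h

7.4688 min/km, 8.0335 km/h


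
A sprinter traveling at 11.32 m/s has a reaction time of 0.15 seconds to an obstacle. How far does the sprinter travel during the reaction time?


d = v * t
d = 11.32 * 0.15
d = 1.698 m

1.698 m


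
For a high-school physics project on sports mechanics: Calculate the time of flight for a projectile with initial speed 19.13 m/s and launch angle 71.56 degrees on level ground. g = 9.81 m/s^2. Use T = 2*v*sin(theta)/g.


T = 2*v*sin(theta)/g
sin(theta) = sin(71.56 deg) = 0.9487
T = 2*19.13*0.9487 / 9.81
T = 36.2956 / 9.81 = 3.6999 s

3.6999 s


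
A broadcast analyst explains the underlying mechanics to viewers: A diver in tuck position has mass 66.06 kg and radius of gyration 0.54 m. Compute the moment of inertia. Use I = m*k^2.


I = m * k^2
I = 66.06 * 0.54^2
I = 66.06 * 0.2916 = 19.2631 kg*m^2

19.2631 kg*m^2


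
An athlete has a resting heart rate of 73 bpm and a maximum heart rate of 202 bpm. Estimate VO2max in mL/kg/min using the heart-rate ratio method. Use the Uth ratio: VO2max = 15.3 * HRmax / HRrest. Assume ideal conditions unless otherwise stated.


VO2max = 15.3 * HRmax / HRrest
VO2max = 15.3 * 202 / 73
VO2max = 3090.6 / 73 = 42.337 mL/kg/min

42.337 mL/kg/min


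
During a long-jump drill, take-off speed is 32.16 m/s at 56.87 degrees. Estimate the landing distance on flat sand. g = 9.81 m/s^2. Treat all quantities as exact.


R = v^2 * sin(2*theta) / g
Convert angle to radians: theta = 56.87 deg = 0.9926 rad
sin(2*theta) = sin(1.9851) = 0.9154
R = 32.16^2 * 0.9154 / 9.81
R = 1034.2656 * 0.9154 / 9.81 = 96.5084 m

96.5084 m


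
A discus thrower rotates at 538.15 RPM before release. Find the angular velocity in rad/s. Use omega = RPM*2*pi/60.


omega = RPM * 2 * pi / 60
omega = 538.15 * 2 * 3.14159 / 60
omega = 3381.2962 / 60 = 56.3549 rad/s

56.3549 rad/s


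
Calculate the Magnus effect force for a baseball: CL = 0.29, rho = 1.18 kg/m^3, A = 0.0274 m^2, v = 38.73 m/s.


FM = 0.5 * CL * rho * A * v^2
FM = 0.5 * 0.29 * 1.18 * 0.0274 * 38.73^2
v^2 = 1500.0129
FM = 0.5 * 0.29 * 1.18 * 0.0274 * 1500.0129 = 7.0323 N

7.0323 N


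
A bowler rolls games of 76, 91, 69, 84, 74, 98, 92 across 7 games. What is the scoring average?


Average = sum / n
Sum = 584
Average = 584 / 7 = 83.4286

83.4286


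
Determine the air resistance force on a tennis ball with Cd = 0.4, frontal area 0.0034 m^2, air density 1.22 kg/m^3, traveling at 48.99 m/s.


Fd = 0.5 * Cd * rho * A * v^2
Fd = 0.5 * 0.4 * 1.22 * 0.0034 * 48.99^2
v^2 = 2400.0201
Fd = 0.5 * 0.4 * 1.22 * 0.0034 * 2400.0201 = 1.9911 N

1.9911 N


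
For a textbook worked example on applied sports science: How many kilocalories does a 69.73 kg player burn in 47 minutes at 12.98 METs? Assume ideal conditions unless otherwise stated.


kcal = MET * mass * time_hr
Convert time: 47 min = 0.7833 hr
kcal = 12.98 * 69.73 * 0.7833
kcal = 708.9914 kcal

708.9914 kcal


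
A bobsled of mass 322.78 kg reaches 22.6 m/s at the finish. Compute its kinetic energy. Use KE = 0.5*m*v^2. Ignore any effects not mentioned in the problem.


KE = 0.5 * m * v^2
KE = 0.5 * 322.78 * 22.6^2
KE = 0.5 * 322.78 * 510.76 = 82431.5564 J

82431.5564 J


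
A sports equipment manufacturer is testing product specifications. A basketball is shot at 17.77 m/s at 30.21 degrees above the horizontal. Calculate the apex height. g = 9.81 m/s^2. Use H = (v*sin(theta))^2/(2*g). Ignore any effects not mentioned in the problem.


H = (v*sin(theta))^2 / (2*g)
vy = v*sin(theta) = 17.77 * sin(30.21 deg) = 8.9413 m/s
H = vy^2 / (2*g) = 79.9476 / (2*9.81)
H = 79.9476 / 19.62 = 4.0748 m

4.0748 m


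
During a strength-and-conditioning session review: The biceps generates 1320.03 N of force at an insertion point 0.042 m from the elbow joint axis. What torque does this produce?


tau = F * d
tau = 1320.03 * 0.042
tau = 55.4413 N*m

55.4413 N*m


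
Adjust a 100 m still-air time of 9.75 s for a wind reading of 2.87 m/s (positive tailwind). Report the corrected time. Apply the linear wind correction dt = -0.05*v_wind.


dt = -0.05 * v_wind = -0.05 * 2.87 = -0.1435 s
t_corrected = t_still + dt = 9.75 + (-0.1435)
t_corrected = 9.6065 s

9.6065 s


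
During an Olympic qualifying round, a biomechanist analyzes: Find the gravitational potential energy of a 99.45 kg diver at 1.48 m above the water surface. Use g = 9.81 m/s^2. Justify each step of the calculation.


PE = m * g * h
PE = 99.45 * 9.81 * 1.48
PE = 975.6045 * 1.48 = 1443.8947 J

1443.8947 J


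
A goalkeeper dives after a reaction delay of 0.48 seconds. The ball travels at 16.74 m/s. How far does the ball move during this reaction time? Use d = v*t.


d = v * t
d = 16.74 * 0.48
d = 8.0352 m

8.0352 m


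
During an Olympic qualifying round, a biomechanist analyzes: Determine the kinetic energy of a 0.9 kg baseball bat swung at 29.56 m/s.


KE = 0.5 * m * v^2
KE = 0.5 * 0.9 * 29.56^2
KE = 0.5 * 0.9 * 873.7936 = 393.2071 J

393.2071 J


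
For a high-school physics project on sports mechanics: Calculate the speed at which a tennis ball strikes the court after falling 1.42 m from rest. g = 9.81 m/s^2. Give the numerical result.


v = sqrt(2 * g * h)
v = sqrt(2 * 9.81 * 1.42)
v = sqrt(27.8604) = 5.2783 m/s

5.2783 m/s


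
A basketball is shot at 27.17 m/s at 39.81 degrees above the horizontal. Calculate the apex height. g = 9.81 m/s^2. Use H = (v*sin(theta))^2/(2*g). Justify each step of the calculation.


H = (v*sin(theta))^2 / (2*g)
vy = v*sin(theta) = 27.17 * sin(39.81 deg) = 17.3954 m/s
H = vy^2 / (2*g) = 302.6008 / (2*9.81)
H = 302.6008 / 19.62 = 15.4231 m

15.4231 m


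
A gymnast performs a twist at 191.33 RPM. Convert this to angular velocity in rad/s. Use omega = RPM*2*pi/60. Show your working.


omega = RPM * 2 * pi / 60
omega = 191.33 * 2 * 3.14159 / 60
omega = 1202.1618 / 60 = 20.036 rad/s

20.036 rad/s


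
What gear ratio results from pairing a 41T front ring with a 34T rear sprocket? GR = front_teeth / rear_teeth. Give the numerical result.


GR = front_teeth / rear_teeth
GR = 41 / 34
GR = 1.2059

1.2059


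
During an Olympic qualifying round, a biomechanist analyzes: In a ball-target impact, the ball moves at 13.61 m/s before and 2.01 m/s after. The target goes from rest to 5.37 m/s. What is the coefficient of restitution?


e = (v2_after - v1_after) / (v1_before - v2_before)
Numerator = 5.37 - 2.01 = 3.36
Denominator = 13.61 - 0 = 13.61
e = 3.36 / 13.61 = 0.2469

0.2469


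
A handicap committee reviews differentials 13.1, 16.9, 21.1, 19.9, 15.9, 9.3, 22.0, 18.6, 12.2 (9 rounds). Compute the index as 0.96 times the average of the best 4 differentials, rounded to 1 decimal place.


All differentials: 13.1, 16.9, 21.1, 19.9, 15.9, 9.3, 22.0, 18.6, 12.2
Sorted: 9.3, 12.2, 13.1, 15.9, 16.9, 18.6, 19.9, 21.1, 22.0
Best 4: 9.3, 12.2, 13.1, 15.9
Average of best = 50.5 / 4 = 12.625
Raw index = 12.625 * 0.96 = 12.12
Handicap index = round(12.12, 1) = 12.1

12.1


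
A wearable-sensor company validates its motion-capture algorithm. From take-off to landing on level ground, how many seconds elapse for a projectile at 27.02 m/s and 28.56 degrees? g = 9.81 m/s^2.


T = 2*v*sin(theta)/g
sin(theta) = sin(28.56 deg) = 0.4781
T = 2*27.02*0.4781 / 9.81
T = 25.8354 / 9.81 = 2.6336 s

2.6336 s


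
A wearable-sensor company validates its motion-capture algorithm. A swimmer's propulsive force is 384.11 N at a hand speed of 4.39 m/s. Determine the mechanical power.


P = F * v
P = 384.11 * 4.39
P = 1686.2429 W

1686.2429 W


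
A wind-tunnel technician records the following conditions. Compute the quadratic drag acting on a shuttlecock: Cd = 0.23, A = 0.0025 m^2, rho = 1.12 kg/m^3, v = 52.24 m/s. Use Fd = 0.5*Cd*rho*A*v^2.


Fd = 0.5 * Cd * rho * A * v^2
Fd = 0.5 * 0.23 * 1.12 * 0.0025 * 52.24^2
v^2 = 2729.0176
Fd = 0.5 * 0.23 * 1.12 * 0.0025 * 2729.0176 = 0.8787 N

0.8787 N


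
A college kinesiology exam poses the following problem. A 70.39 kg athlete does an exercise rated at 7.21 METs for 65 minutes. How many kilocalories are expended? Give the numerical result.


kcal = MET * mass * time_hr
Convert time: 65 min = 1.0833 hr
kcal = 7.21 * 70.39 * 1.0833
kcal = 549.8046 kcal

549.8046 kcal


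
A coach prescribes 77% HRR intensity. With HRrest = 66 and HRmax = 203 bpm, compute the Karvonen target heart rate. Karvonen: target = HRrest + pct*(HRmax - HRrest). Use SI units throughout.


Target = HRrest + pct*(HRmax - HRrest)
Heart rate reserve = HRmax - HRrest = 203 - 66 = 137 bpm
Fraction = 77% = 0.77
Target = 66 + 0.77 * 137
Target = 66 + 105.49 = 171.49 bpm

171.49 bpm


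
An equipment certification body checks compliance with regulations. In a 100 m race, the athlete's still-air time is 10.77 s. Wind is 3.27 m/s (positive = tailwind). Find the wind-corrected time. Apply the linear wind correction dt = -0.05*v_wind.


dt = -0.05 * v_wind = -0.05 * 3.27 = -0.1635 s
t_corrected = t_still + dt = 10.77 + (-0.1635)
t_corrected = 10.6065 s

10.6065 s


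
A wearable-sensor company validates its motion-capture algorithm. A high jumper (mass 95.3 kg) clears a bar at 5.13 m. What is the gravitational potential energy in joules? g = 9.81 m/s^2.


PE = m * g * h
PE = 95.3 * 9.81 * 5.13
PE = 934.893 * 5.13 = 4796.0011 J

4796.0011 J


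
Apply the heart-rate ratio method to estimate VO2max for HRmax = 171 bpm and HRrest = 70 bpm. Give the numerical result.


VO2max = 15.3 * HRmax / HRrest
VO2max = 15.3 * 171 / 70
VO2max = 2616.3 / 70 = 37.3757 mL/kg/min

37.3757 mL/kg/min


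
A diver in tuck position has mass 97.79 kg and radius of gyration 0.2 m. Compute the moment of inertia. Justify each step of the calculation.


I = m * k^2
I = 97.79 * 0.2^2
I = 97.79 * 0.04 = 3.9116 kg*m^2

3.9116 kg*m^2


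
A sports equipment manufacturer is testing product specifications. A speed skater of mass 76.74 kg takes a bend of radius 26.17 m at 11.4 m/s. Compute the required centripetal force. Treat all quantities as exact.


Fc = m * v^2 / r
v^2 = 11.4^2 = 129.96
Fc = 76.74 * 129.96 / 26.17
Fc = 9973.1304 / 26.17 = 381.0902 N

381.0902 N


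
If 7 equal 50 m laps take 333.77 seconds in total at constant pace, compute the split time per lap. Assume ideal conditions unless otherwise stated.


Split time = total_time / n_laps = 333.77 / 7
Split time = 47.6814 s per lap

47.6814 s


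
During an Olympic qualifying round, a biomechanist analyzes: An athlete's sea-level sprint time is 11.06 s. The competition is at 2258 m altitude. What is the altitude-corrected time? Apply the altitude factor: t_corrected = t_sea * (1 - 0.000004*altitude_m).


Correction factor = 1 - 0.000004 * 2258 = 0.990968
t_corrected = t_sea * factor = 11.06 * 0.990968
t_corrected = 10.9601 s

10.9601 s


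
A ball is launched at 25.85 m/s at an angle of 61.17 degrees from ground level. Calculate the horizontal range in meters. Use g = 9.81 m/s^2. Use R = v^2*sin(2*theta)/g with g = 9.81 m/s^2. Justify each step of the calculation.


R = v^2 * sin(2*theta) / g
Convert angle to radians: theta = 61.17 deg = 1.0676 rad
sin(2*theta) = sin(2.1352) = 0.8449
R = 25.85^2 * 0.8449 / 9.81
R = 668.2225 * 0.8449 / 9.81 = 57.5508 m

57.5508 m


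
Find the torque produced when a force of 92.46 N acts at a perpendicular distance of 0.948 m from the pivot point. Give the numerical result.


tau = F * d
tau = 92.46 * 0.948
tau = 87.6521 N*m

87.6521 N*m


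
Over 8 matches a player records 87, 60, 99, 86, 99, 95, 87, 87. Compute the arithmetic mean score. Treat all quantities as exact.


Average = sum / n
Sum = 700
Average = 700 / 8 = 87.5

87.5


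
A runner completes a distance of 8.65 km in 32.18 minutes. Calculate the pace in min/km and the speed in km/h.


Pace = time / distance = 32.18 min / 8.65 km = 3.7202 min/km
Speed = distance / time_in_hours = 8.65 / 0.5363 hr
Speed = 16.128 km/h

3.7202 min/km, 16.128 km/h


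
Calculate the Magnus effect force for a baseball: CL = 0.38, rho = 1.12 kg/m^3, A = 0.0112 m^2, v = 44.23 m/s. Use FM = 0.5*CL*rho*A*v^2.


FM = 0.5 * CL * rho * A * v^2
FM = 0.5 * 0.38 * 1.12 * 0.0112 * 44.23^2
v^2 = 1956.2929
FM = 0.5 * 0.38 * 1.12 * 0.0112 * 1956.2929 = 4.6626 N

4.6626 N


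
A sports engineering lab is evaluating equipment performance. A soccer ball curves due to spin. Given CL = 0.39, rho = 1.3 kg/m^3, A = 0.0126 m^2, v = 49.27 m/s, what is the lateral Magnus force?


FM = 0.5 * CL * rho * A * v^2
FM = 0.5 * 0.39 * 1.3 * 0.0126 * 49.27^2
v^2 = 2427.5329
FM = 0.5 * 0.39 * 1.3 * 0.0126 * 2427.5329 = 7.7538 N

7.7538 N


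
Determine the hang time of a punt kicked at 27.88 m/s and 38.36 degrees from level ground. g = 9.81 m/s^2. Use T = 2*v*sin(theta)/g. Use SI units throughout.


T = 2*v*sin(theta)/g
sin(theta) = sin(38.36 deg) = 0.6206
T = 2*27.88*0.6206 / 9.81
T = 34.6047 / 9.81 = 3.5275 s

3.5275 s


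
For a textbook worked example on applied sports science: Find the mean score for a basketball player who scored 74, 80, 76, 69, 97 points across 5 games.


Average = sum / n
Sum = 396
Average = 396 / 5 = 79.2

79.2


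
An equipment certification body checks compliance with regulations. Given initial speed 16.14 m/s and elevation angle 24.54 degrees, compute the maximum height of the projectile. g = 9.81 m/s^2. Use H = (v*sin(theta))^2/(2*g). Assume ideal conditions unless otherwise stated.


H = (v*sin(theta))^2 / (2*g)
vy = v*sin(theta) = 16.14 * sin(24.54 deg) = 6.7034 m/s
H = vy^2 / (2*g) = 44.9356 / (2*9.81)
H = 44.9356 / 19.62 = 2.2903 m

2.2903 m


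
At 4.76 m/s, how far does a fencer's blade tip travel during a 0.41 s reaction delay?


d = v * t
d = 4.76 * 0.41
d = 1.9516 m

1.9516 m


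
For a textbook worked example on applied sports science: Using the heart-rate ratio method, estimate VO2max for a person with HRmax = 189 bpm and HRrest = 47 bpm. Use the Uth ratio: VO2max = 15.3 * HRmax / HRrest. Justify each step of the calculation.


VO2max = 15.3 * HRmax / HRrest
VO2max = 15.3 * 189 / 47
VO2max = 2891.7 / 47 = 61.5255 mL/kg/min

61.5255 mL/kg/min


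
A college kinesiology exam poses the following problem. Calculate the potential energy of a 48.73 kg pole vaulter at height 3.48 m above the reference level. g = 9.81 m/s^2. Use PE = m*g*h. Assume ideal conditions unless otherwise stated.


PE = m * g * h
PE = 48.73 * 9.81 * 3.48
PE = 478.0413 * 3.48 = 1663.5837 J

1663.5837 J


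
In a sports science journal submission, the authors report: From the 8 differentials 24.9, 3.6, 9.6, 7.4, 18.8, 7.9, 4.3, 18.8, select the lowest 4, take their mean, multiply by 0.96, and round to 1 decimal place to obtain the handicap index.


All differentials: 24.9, 3.6, 9.6, 7.4, 18.8, 7.9, 4.3, 18.8
Sorted: 3.6, 4.3, 7.4, 7.9, 9.6, 18.8, 18.8, 24.9
Best 4: 3.6, 4.3, 7.4, 7.9
Average of best = 23.2 / 4 = 5.8
Raw index = 5.8 * 0.96 = 5.568
Handicap index = round(5.568, 1) = 5.6

5.6


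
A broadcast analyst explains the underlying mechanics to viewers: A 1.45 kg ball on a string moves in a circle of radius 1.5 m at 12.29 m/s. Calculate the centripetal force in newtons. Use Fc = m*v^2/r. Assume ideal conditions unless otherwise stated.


Fc = m * v^2 / r
v^2 = 12.29^2 = 151.0441
Fc = 1.45 * 151.0441 / 1.5
Fc = 219.0139 / 1.5 = 146.0093 N

146.0093 N


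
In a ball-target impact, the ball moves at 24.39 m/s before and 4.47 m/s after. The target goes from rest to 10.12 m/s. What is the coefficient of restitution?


e = (v2_after - v1_after) / (v1_before - v2_before)
Numerator = 10.12 - 4.47 = 5.65
Denominator = 24.39 - 0 = 24.39
e = 5.65 / 24.39 = 0.2317

0.2317
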